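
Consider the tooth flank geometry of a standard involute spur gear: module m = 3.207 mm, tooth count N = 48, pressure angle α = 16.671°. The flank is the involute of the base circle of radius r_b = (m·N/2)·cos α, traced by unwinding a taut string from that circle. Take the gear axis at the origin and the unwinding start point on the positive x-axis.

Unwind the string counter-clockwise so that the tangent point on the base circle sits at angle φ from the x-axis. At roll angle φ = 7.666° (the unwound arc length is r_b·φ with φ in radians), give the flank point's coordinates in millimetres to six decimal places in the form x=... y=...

pitch radius r_p = m·N/2 = 3.207·48/2 = 76.968000
base radius r_b = r_p·cos α = 76.968000·cos 16.671° = 73.732867
roll angle φ = 7.666° = 0.13379694 rad
x = r_b·(cos φ + φ·sin φ) = 73.732867·(0.99106253 + 0.13379694·0.13339810) = 74.389885
y = r_b·(sin φ − φ·cos φ) = 73.732867·(0.13339810 − 0.13379694·0.99106253) = 0.058763

x=74.389885 y=0.058763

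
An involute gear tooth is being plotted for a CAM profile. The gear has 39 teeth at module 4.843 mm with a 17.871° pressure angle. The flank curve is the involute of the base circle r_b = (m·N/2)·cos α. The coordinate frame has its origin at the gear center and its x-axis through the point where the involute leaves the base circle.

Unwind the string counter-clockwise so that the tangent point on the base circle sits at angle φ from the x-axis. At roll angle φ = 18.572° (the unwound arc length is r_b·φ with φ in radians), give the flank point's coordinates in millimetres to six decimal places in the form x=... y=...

x=94.480390 y=1.009692

pitch radius r_p = m·N/2 = 4.843·39/2 = 94.438500
base radius r_b = r_p·cos α = 94.438500·cos 17.871° = 89.881828
roll angle φ = 18.572° = 0.32414255 rad
x = r_b·(cos φ + φ·sin φ) = 89.881828·(0.94792417 + 0.32414255·0.31849610) = 94.480390
y = r_b·(sin φ − φ·cos φ) = 89.881828·(0.31849610 − 0.32414255·0.94792417) = 1.009692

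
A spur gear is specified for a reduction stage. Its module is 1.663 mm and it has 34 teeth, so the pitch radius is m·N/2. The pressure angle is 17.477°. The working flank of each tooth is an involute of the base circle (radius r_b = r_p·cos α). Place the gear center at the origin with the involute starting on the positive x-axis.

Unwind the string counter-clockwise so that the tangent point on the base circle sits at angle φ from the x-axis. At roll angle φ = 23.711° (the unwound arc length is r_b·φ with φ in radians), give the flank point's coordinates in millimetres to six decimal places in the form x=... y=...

pitch radius r_p = m·N/2 = 1.663·34/2 = 28.271000
base radius r_b = r_p·cos α = 28.271000·cos 17.477° = 26.965942
roll angle φ = 23.711° = 0.41383502 rad
x = r_b·(cos φ + φ·sin φ) = 26.965942·(0.91558541 + 0.41383502·0.40212356) = 29.177102
y = r_b·(sin φ − φ·cos φ) = 26.965942·(0.40212356 − 0.41383502·0.91558541) = 0.626210

x=29.177102 y=0.626210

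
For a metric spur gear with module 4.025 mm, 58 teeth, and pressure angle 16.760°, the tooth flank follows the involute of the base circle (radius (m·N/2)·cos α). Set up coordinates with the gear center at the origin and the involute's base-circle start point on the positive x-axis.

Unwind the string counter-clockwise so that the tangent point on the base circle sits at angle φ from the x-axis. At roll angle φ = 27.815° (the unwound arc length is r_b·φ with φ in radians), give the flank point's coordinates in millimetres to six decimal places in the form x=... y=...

pitch radius r_p = m·N/2 = 4.025·58/2 = 116.725000
base radius r_b = r_p·cos α = 116.725000·cos 16.760° = 111.766644
roll angle φ = 27.815° = 0.48546333 rad
x = r_b·(cos φ + φ·sin φ) = 111.766644·(0.88445885 + 0.48546333·0.46661821) = 124.171051
y = r_b·(sin φ − φ·cos φ) = 111.766644·(0.46661821 − 0.48546333·0.88445885) = 4.162846

x=124.171051 y=4.162846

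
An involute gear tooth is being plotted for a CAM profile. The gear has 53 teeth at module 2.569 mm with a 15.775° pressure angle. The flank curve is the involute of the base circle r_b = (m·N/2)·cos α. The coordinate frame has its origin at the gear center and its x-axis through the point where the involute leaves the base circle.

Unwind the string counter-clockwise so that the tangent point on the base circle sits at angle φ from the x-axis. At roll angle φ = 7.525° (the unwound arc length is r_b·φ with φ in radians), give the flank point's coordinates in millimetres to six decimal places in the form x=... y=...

pitch radius r_p = m·N/2 = 2.569·53/2 = 68.078500
base radius r_b = r_p·cos α = 68.078500·cos 15.775° = 65.514439
roll angle φ = 7.525° = 0.13133603 rad
x = r_b·(cos φ + φ·sin φ) = 65.514439·(0.99138781 + 0.13133603·0.13095878) = 66.077039
y = r_b·(sin φ − φ·cos φ) = 65.514439·(0.13095878 − 0.13133603·0.99138781) = 0.049388

x=66.077039 y=0.049388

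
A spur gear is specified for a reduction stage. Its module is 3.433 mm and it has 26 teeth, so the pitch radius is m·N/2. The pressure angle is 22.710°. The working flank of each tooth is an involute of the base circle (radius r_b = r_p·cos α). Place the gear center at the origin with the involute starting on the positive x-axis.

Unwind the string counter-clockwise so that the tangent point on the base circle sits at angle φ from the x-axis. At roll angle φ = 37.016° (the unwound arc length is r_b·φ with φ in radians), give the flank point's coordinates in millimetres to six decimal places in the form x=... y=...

x=48.884613 y=3.548240

pitch radius r_p = m·N/2 = 3.433·26/2 = 44.629000
base radius r_b = r_p·cos α = 44.629000·cos 22.710° = 41.168946
roll angle φ = 37.016° = 0.64605108 rad
x = r_b·(cos φ + φ·sin φ) = 41.168946·(0.79846742 + 0.64605108·0.60203802) = 48.884613
y = r_b·(sin φ − φ·cos φ) = 41.168946·(0.60203802 − 0.64605108·0.79846742) = 3.548240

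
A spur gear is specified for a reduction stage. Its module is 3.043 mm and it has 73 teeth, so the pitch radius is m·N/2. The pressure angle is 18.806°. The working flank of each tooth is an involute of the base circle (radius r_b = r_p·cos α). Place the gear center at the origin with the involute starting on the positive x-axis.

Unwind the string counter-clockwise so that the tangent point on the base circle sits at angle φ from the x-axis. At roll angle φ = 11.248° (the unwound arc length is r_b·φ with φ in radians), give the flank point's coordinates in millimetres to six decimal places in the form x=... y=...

x=107.146653 y=0.264138

pitch radius r_p = m·N/2 = 3.043·73/2 = 111.069500
base radius r_b = r_p·cos α = 111.069500·cos 18.806° = 105.140111
roll angle φ = 11.248° = 0.19631463 rad
x = r_b·(cos φ + φ·sin φ) = 105.140111·(0.98079209 + 0.19631463·0.19505609) = 107.146653
y = r_b·(sin φ − φ·cos φ) = 105.140111·(0.19505609 − 0.19631463·0.98079209) = 0.264138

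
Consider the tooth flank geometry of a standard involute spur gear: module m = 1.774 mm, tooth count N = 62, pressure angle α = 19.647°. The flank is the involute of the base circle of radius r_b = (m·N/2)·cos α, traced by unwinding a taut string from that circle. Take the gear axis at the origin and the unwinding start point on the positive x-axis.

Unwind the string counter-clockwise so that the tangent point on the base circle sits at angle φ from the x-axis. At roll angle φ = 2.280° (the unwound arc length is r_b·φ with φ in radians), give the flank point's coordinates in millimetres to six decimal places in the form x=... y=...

pitch radius r_p = m·N/2 = 1.774·62/2 = 54.994000
base radius r_b = r_p·cos α = 54.994000·cos 19.647° = 51.792357
roll angle φ = 2.280° = 0.03979351 rad
x = r_b·(cos φ + φ·sin φ) = 51.792357·(0.99920834 + 0.03979351·0.03978301) = 51.833348
y = r_b·(sin φ − φ·cos φ) = 51.792357·(0.03978301 − 0.03979351·0.99920834) = 0.001088

x=51.833348 y=0.001088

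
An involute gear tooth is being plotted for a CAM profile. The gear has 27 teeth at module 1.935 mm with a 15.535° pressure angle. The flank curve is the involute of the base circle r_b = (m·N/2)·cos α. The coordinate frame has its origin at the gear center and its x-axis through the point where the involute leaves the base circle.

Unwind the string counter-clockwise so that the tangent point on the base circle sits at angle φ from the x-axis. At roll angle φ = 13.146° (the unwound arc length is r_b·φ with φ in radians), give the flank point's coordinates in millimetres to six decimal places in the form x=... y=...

x=25.821940 y=0.100799

pitch radius r_p = m·N/2 = 1.935·27/2 = 26.122500
base radius r_b = r_p·cos α = 26.122500·cos 15.535° = 25.168167
roll angle φ = 13.146° = 0.22944098 rad
x = r_b·(cos φ + φ·sin φ) = 25.168167·(0.97379369 + 0.22944098·0.22743319) = 25.821940
y = r_b·(sin φ − φ·cos φ) = 25.168167·(0.22743319 − 0.22944098·0.97379369) = 0.100799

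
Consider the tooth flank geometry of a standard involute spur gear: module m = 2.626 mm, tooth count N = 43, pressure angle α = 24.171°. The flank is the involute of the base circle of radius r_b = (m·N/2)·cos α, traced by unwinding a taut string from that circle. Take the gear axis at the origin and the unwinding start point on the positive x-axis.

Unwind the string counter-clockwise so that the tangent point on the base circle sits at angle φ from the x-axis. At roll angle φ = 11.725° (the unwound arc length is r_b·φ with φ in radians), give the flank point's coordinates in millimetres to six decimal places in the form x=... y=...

x=52.576367 y=0.146526

pitch radius r_p = m·N/2 = 2.626·43/2 = 56.459000
base radius r_b = r_p·cos α = 56.459000·cos 24.171° = 51.509097
roll angle φ = 11.725° = 0.20463985 rad
x = r_b·(cos φ + φ·sin φ) = 51.509097·(0.97913423 + 0.20463985·0.20321454) = 52.576367
y = r_b·(sin φ − φ·cos φ) = 51.509097·(0.20321454 − 0.20463985·0.97913423) = 0.146526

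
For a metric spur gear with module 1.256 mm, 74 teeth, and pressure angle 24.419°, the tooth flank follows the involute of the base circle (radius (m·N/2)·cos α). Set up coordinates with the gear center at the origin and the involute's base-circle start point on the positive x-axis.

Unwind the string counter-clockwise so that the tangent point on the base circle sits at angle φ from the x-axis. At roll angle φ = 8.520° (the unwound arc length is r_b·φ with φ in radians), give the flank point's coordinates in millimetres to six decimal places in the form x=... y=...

x=42.780180 y=0.046277

pitch radius r_p = m·N/2 = 1.256·74/2 = 46.472000
base radius r_b = r_p·cos α = 46.472000·cos 24.419° = 42.314923
roll angle φ = 8.520° = 0.14870205 rad
x = r_b·(cos φ + φ·sin φ) = 42.314923·(0.98896421 + 0.14870205·0.14815463) = 42.780180
y = r_b·(sin φ − φ·cos φ) = 42.314923·(0.14815463 − 0.14870205·0.98896421) = 0.046277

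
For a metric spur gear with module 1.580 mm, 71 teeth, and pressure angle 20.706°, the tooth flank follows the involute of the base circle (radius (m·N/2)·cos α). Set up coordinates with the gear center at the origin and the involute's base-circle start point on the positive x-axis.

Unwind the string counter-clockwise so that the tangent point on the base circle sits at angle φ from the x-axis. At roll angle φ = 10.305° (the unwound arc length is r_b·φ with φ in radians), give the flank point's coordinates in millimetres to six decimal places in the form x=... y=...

pitch radius r_p = m·N/2 = 1.580·71/2 = 56.090000
base radius r_b = r_p·cos α = 56.090000·cos 20.706° = 52.466979
roll angle φ = 10.305° = 0.17985618 rad
x = r_b·(cos φ + φ·sin φ) = 52.466979·(0.98386943 + 0.17985618·0.17888807) = 53.308736
y = r_b·(sin φ − φ·cos φ) = 52.466979·(0.17888807 − 0.17985618·0.98386943) = 0.101423

x=53.308736 y=0.101423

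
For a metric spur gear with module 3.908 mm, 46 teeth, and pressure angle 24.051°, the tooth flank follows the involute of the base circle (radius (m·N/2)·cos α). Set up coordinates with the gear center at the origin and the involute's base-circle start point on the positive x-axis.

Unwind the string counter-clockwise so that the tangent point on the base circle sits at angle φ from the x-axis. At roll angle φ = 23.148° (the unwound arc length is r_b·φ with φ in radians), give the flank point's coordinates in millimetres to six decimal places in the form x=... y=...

x=88.508389 y=1.774950

pitch radius r_p = m·N/2 = 3.908·46/2 = 89.884000
base radius r_b = r_p·cos α = 89.884000·cos 24.051° = 82.080545
roll angle φ = 23.148° = 0.40400882 rad
x = r_b·(cos φ + φ·sin φ) = 82.080545·(0.91949249 + 0.40400882·0.39310757) = 88.508389
y = r_b·(sin φ − φ·cos φ) = 82.080545·(0.39310757 − 0.40400882·0.91949249) = 1.774950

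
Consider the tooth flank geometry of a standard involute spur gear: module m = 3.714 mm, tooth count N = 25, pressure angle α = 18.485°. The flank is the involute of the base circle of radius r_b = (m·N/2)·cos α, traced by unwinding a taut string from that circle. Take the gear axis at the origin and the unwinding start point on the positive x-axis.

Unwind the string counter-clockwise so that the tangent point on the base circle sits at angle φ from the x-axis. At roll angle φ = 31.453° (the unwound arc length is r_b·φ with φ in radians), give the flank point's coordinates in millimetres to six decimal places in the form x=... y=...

pitch radius r_p = m·N/2 = 3.714·25/2 = 46.425000
base radius r_b = r_p·cos α = 46.425000·cos 18.485° = 44.029781
roll angle φ = 31.453° = 0.54895841 rad
x = r_b·(cos φ + φ·sin φ) = 44.029781·(0.85306849 + 0.54895841·0.52179896) = 50.172570
y = r_b·(sin φ − φ·cos φ) = 44.029781·(0.52179896 − 0.54895841·0.85306849) = 2.355586

x=50.172570 y=2.355586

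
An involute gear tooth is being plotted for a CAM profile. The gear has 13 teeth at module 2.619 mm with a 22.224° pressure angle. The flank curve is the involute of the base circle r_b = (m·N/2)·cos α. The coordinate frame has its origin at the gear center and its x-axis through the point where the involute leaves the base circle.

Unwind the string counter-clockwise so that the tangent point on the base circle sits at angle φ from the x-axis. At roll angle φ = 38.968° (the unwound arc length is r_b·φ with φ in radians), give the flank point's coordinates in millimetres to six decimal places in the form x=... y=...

x=18.992823 y=1.577381

pitch radius r_p = m·N/2 = 2.619·13/2 = 17.023500
base radius r_b = r_p·cos α = 17.023500·cos 22.224° = 15.758862
roll angle φ = 38.968° = 0.68011990 rad
x = r_b·(cos φ + φ·sin φ) = 15.758862·(0.77749732 + 0.68011990·0.62888625) = 18.992823
y = r_b·(sin φ − φ·cos φ) = 15.758862·(0.62888625 − 0.68011990·0.77749732) = 1.577381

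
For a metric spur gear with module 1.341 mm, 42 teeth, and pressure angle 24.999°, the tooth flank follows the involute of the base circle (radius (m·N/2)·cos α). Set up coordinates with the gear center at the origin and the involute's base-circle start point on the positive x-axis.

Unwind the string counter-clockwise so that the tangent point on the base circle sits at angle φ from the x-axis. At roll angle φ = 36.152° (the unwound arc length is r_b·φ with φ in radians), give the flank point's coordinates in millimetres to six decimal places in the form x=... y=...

pitch radius r_p = m·N/2 = 1.341·42/2 = 28.161000
base radius r_b = r_p·cos α = 28.161000·cos 24.999° = 25.522741
roll angle φ = 36.152° = 0.63097143 rad
x = r_b·(cos φ + φ·sin φ) = 25.522741·(0.80745481 + 0.63097143·0.58992942) = 30.108755
y = r_b·(sin φ − φ·cos φ) = 25.522741·(0.58992942 − 0.63097143·0.80745481) = 2.053266

x=30.108755 y=2.053266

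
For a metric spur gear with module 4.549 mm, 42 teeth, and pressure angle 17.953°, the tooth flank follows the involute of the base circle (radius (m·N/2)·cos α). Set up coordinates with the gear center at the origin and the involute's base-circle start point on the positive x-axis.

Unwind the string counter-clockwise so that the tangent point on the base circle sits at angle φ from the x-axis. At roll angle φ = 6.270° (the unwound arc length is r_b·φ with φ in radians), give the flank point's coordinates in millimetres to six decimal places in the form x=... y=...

x=91.420183 y=0.039651

pitch radius r_p = m·N/2 = 4.549·42/2 = 95.529000
base radius r_b = r_p·cos α = 95.529000·cos 17.953° = 90.877663
roll angle φ = 6.270° = 0.10943214 rad
x = r_b·(cos φ + φ·sin φ) = 90.877663·(0.99401828 + 0.10943214·0.10921386) = 91.420183
y = r_b·(sin φ − φ·cos φ) = 90.877663·(0.10921386 − 0.10943214·0.99401828) = 0.039651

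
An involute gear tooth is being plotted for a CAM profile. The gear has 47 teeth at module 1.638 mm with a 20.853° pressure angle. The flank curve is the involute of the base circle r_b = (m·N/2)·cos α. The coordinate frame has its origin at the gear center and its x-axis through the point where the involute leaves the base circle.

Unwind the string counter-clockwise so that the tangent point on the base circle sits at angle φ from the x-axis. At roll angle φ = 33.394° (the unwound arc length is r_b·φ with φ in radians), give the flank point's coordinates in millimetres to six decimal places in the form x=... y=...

pitch radius r_p = m·N/2 = 1.638·47/2 = 38.493000
base radius r_b = r_p·cos α = 38.493000·cos 20.853° = 35.971585
roll angle φ = 33.394° = 0.58283525 rad
x = r_b·(cos φ + φ·sin φ) = 35.971585·(0.83490550 + 0.58283525·0.55039331) = 41.572150
y = r_b·(sin φ − φ·cos φ) = 35.971585·(0.55039331 − 0.58283525·0.83490550) = 2.294302

x=41.572150 y=2.294302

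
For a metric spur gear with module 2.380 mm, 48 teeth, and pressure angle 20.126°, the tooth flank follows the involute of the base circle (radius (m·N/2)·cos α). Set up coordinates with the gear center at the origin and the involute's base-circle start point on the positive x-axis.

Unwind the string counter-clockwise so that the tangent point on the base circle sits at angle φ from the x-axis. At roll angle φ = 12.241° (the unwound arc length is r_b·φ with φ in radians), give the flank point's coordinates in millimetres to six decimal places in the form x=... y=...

pitch radius r_p = m·N/2 = 2.380·48/2 = 57.120000
base radius r_b = r_p·cos α = 57.120000·cos 20.126° = 53.632150
roll angle φ = 12.241° = 0.21364575 rad
x = r_b·(cos φ + φ·sin φ) = 53.632150·(0.97726442 + 0.21364575·0.21202417) = 54.842225
y = r_b·(sin φ − φ·cos φ) = 53.632150·(0.21202417 − 0.21364575·0.97726442) = 0.173541

x=54.842225 y=0.173541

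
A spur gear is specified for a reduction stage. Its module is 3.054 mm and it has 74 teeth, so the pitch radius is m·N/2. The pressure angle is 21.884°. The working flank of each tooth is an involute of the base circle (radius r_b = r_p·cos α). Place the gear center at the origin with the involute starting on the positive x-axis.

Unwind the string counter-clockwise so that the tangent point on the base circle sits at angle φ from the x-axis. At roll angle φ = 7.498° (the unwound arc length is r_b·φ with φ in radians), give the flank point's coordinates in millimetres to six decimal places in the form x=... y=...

x=105.749422 y=0.078198

pitch radius r_p = m·N/2 = 3.054·74/2 = 112.998000
base radius r_b = r_p·cos α = 112.998000·cos 21.884° = 104.855407
roll angle φ = 7.498° = 0.13086479 rad
x = r_b·(cos φ + φ·sin φ) = 104.855407·(0.99144942 + 0.13086479·0.13049158) = 105.749422
y = r_b·(sin φ − φ·cos φ) = 104.855407·(0.13049158 − 0.13086479·0.99144942) = 0.078198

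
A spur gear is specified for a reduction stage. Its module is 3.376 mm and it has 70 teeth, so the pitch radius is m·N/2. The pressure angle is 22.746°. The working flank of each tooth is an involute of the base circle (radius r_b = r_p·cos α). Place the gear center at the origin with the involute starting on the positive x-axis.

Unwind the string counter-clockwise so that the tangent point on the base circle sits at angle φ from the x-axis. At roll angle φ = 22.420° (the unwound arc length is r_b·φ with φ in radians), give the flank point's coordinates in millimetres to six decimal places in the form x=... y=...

pitch radius r_p = m·N/2 = 3.376·70/2 = 118.160000
base radius r_b = r_p·cos α = 118.160000·cos 22.746° = 108.970457
roll angle φ = 22.420° = 0.39130282 rad
x = r_b·(cos φ + φ·sin φ) = 108.970457·(0.92441296 + 0.39130282·0.38139308) = 116.996474
y = r_b·(sin φ − φ·cos φ) = 108.970457·(0.38139308 − 0.39130282·0.92441296) = 2.143197

x=116.996474 y=2.143197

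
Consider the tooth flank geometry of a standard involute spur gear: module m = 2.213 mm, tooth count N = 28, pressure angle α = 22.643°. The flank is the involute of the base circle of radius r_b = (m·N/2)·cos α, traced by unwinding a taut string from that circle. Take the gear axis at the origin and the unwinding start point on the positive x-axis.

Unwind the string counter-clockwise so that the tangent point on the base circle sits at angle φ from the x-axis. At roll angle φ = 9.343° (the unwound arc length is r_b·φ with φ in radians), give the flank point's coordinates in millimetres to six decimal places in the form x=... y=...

x=28.971596 y=0.041218

pitch radius r_p = m·N/2 = 2.213·28/2 = 30.982000
base radius r_b = r_p·cos α = 30.982000·cos 22.643° = 28.593955
roll angle φ = 9.343° = 0.16306611 rad
x = r_b·(cos φ + φ·sin φ) = 28.593955·(0.98673416 + 0.16306611·0.16234440) = 28.971596
y = r_b·(sin φ − φ·cos φ) = 28.593955·(0.16234440 − 0.16306611·0.98673416) = 0.041218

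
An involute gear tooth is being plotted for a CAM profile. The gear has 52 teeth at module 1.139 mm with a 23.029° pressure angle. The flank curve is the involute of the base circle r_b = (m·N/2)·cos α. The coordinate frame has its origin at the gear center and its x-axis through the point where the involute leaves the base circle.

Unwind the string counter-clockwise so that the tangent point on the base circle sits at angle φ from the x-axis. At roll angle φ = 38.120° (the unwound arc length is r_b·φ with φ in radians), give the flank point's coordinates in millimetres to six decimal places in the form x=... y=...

x=32.634676 y=2.558893

pitch radius r_p = m·N/2 = 1.139·52/2 = 29.614000
base radius r_b = r_p·cos α = 29.614000·cos 23.029° = 27.253971
roll angle φ = 38.120° = 0.66531951 rad
x = r_b·(cos φ + φ·sin φ) = 27.253971·(0.78671959 + 0.66531951·0.61731053) = 32.634676
y = r_b·(sin φ − φ·cos φ) = 27.253971·(0.61731053 − 0.66531951·0.78671959) = 2.558893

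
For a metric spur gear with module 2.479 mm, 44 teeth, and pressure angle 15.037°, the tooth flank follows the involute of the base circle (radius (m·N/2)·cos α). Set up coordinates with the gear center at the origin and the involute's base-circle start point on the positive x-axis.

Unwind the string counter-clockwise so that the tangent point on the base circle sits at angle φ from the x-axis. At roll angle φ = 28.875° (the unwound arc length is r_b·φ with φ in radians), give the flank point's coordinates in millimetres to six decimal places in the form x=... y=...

x=58.940417 y=2.190655

pitch radius r_p = m·N/2 = 2.479·44/2 = 54.538000
base radius r_b = r_p·cos α = 54.538000·cos 15.037° = 52.670536
roll angle φ = 28.875° = 0.50396382 rad
x = r_b·(cos φ + φ·sin φ) = 52.670536·(0.87567532 + 0.50396382·0.48290034) = 58.940417
y = r_b·(sin φ − φ·cos φ) = 52.670536·(0.48290034 − 0.50396382·0.87567532) = 2.190655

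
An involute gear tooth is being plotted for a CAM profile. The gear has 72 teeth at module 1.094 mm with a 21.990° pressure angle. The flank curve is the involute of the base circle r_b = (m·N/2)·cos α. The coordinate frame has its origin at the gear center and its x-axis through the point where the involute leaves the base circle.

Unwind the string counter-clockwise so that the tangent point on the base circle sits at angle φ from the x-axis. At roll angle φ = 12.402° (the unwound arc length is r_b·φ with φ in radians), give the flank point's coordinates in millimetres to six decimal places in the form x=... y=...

x=37.364297 y=0.122876

pitch radius r_p = m·N/2 = 1.094·72/2 = 39.384000
base radius r_b = r_p·cos α = 39.384000·cos 21.990° = 36.518783
roll angle φ = 12.402° = 0.21645573 rad
x = r_b·(cos φ + φ·sin φ) = 36.518783·(0.97666478 + 0.21645573·0.21476942) = 37.364297
y = r_b·(sin φ − φ·cos φ) = 36.518783·(0.21476942 − 0.21645573·0.97666478) = 0.122876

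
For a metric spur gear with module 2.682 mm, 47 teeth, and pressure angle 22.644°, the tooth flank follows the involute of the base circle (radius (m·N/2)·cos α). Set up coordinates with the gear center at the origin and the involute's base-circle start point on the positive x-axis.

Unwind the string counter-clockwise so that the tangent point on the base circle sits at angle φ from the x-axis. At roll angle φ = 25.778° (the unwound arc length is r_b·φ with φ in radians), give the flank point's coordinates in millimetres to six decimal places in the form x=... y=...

pitch radius r_p = m·N/2 = 2.682·47/2 = 63.027000
base radius r_b = r_p·cos α = 63.027000·cos 22.644° = 58.168553
roll angle φ = 25.778° = 0.44991097 rad
x = r_b·(cos φ + φ·sin φ) = 58.168553·(0.90048582 + 0.44991097·0.43488537) = 63.761199
y = r_b·(sin φ − φ·cos φ) = 58.168553·(0.43488537 − 0.44991097·0.90048582) = 1.730335

x=63.761199 y=1.730335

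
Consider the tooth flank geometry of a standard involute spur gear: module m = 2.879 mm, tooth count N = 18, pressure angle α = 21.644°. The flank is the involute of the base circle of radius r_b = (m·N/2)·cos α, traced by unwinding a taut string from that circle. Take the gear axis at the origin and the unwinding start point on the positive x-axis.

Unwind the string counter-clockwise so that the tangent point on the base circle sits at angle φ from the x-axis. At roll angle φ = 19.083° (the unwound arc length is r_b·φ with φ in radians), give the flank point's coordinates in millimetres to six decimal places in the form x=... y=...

pitch radius r_p = m·N/2 = 2.879·18/2 = 25.911000
base radius r_b = r_p·cos α = 25.911000·cos 21.644° = 24.084106
roll angle φ = 19.083° = 0.33306118 rad
x = r_b·(cos φ + φ·sin φ) = 24.084106·(0.94504596 + 0.33306118·0.32693751) = 25.383110
y = r_b·(sin φ − φ·cos φ) = 24.084106·(0.32693751 − 0.33306118·0.94504596) = 0.293330

x=25.383110 y=0.293330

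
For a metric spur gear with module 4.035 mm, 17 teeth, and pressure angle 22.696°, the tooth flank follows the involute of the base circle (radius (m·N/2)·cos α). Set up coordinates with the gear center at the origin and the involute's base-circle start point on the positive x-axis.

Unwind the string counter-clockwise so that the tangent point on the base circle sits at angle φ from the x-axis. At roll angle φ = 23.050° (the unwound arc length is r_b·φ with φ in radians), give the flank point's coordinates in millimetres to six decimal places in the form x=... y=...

x=34.099509 y=0.675675

pitch radius r_p = m·N/2 = 4.035·17/2 = 34.297500
base radius r_b = r_p·cos α = 34.297500·cos 22.696° = 31.641674
roll angle φ = 23.050° = 0.40229839 rad
x = r_b·(cos φ + φ·sin φ) = 31.641674·(0.92016353 + 0.40229839·0.39153427) = 34.099509
y = r_b·(sin φ − φ·cos φ) = 31.641674·(0.39153427 − 0.40229839·0.92016353) = 0.675675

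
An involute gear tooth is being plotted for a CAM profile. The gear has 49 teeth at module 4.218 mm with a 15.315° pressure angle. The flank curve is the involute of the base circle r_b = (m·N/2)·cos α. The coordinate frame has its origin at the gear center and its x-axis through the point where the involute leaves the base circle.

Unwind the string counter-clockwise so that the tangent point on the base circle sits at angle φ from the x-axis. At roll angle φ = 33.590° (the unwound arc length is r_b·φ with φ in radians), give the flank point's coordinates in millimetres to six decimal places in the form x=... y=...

pitch radius r_p = m·N/2 = 4.218·49/2 = 103.341000
base radius r_b = r_p·cos α = 103.341000·cos 15.315° = 99.671186
roll angle φ = 33.590° = 0.58625610 rad
x = r_b·(cos φ + φ·sin φ) = 99.671186·(0.83301781 + 0.58625610·0.55324617) = 115.355618
y = r_b·(sin φ − φ·cos φ) = 99.671186·(0.55324617 − 0.58625610·0.83301781) = 6.467105

x=115.355618 y=6.467105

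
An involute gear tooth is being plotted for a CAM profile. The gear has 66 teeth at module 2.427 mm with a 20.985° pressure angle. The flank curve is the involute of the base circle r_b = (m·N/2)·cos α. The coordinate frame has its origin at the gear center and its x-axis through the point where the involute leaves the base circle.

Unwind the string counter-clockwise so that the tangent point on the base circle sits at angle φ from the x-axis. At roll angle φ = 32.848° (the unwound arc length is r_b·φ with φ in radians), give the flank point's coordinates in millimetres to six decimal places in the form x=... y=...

pitch radius r_p = m·N/2 = 2.427·66/2 = 80.091000
base radius r_b = r_p·cos α = 80.091000·cos 20.985° = 74.778902
roll angle φ = 32.848° = 0.57330575 rad
x = r_b·(cos φ + φ·sin φ) = 74.778902·(0.84011249 + 0.57330575·0.54241221) = 86.076538
y = r_b·(sin φ − φ·cos φ) = 74.778902·(0.54241221 − 0.57330575·0.84011249) = 4.544380

x=86.076538 y=4.544380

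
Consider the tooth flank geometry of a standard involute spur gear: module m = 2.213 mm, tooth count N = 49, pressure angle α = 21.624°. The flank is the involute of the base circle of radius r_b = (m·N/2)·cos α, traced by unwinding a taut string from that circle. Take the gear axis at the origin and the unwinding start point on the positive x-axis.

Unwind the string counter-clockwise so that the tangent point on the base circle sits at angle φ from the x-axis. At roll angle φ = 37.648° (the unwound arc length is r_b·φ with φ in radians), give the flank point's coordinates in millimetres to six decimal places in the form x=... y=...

pitch radius r_p = m·N/2 = 2.213·49/2 = 54.218500
base radius r_b = r_p·cos α = 54.218500·cos 21.624° = 50.402722
roll angle φ = 37.648° = 0.65708156 rad
x = r_b·(cos φ + φ·sin φ) = 50.402722·(0.79177821 + 0.65708156·0.61080870) = 60.136966
y = r_b·(sin φ − φ·cos φ) = 50.402722·(0.61080870 − 0.65708156·0.79177821) = 4.563757

x=60.136966 y=4.563757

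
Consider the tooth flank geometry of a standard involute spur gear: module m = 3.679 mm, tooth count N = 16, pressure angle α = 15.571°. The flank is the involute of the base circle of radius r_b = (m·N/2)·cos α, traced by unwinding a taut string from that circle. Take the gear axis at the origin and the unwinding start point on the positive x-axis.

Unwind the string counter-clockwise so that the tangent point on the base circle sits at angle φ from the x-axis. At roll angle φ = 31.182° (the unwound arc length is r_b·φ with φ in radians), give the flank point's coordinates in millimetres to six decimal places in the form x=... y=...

pitch radius r_p = m·N/2 = 3.679·16/2 = 29.432000
base radius r_b = r_p·cos α = 29.432000·cos 15.571° = 28.351803
roll angle φ = 31.182° = 0.54422857 rad
x = r_b·(cos φ + φ·sin φ) = 28.351803·(0.85552696 + 0.54422857·0.51775826) = 32.244670
y = r_b·(sin φ − φ·cos φ) = 28.351803·(0.51775826 − 0.54422857·0.85552696) = 1.478718

x=32.244670 y=1.478718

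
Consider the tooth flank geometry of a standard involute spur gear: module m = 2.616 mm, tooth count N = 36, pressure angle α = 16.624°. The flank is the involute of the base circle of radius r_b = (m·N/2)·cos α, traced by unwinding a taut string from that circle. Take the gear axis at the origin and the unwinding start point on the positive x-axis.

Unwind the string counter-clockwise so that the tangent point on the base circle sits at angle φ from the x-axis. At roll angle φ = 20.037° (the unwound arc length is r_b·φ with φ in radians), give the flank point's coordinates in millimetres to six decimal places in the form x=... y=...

x=47.795108 y=0.635413

pitch radius r_p = m·N/2 = 2.616·36/2 = 47.088000
base radius r_b = r_p·cos α = 47.088000·cos 16.624° = 45.119854
roll angle φ = 20.037° = 0.34971162 rad
x = r_b·(cos φ + φ·sin φ) = 45.119854·(0.93947156 + 0.34971162·0.34262690) = 47.795108
y = r_b·(sin φ − φ·cos φ) = 45.119854·(0.34262690 − 0.34971162·0.93947156) = 0.635413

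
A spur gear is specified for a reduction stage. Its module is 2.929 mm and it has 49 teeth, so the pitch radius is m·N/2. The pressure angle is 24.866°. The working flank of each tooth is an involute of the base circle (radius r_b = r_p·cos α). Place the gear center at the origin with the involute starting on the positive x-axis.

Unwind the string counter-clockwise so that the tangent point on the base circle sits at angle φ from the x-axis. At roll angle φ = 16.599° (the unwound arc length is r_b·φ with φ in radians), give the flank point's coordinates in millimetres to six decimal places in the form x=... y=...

x=67.783046 y=0.523288

pitch radius r_p = m·N/2 = 2.929·49/2 = 71.760500
base radius r_b = r_p·cos α = 71.760500·cos 24.866° = 65.107850
roll angle φ = 16.599° = 0.28970720 rad
x = r_b·(cos φ + φ·sin φ) = 65.107850·(0.95832756 + 0.28970720·0.28567164) = 67.783046
y = r_b·(sin φ − φ·cos φ) = 65.107850·(0.28567164 − 0.28970720·0.95832756) = 0.523288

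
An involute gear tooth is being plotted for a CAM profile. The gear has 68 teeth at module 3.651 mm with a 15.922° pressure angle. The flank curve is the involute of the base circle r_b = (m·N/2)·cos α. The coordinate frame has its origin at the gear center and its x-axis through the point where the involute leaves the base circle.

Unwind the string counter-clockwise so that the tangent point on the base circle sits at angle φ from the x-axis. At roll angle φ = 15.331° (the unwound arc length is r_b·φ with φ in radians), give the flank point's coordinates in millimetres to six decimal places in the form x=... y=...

pitch radius r_p = m·N/2 = 3.651·68/2 = 124.134000
base radius r_b = r_p·cos α = 124.134000·cos 15.922° = 119.371729
roll angle φ = 15.331° = 0.26757643 rad
x = r_b·(cos φ + φ·sin φ) = 119.371729·(0.96441451 + 0.26757643·0.26439489) = 123.568880
y = r_b·(sin φ − φ·cos φ) = 119.371729·(0.26439489 − 0.26757643·0.96441451) = 0.756852

x=123.568880 y=0.756852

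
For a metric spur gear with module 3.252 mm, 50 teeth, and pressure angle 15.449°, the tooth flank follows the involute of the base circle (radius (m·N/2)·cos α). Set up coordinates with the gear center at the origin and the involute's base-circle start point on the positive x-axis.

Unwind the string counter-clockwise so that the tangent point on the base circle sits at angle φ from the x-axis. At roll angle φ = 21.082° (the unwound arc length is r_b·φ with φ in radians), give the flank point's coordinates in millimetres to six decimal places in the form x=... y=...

x=83.488911 y=1.283699

pitch radius r_p = m·N/2 = 3.252·50/2 = 81.300000
base radius r_b = r_p·cos α = 81.300000·cos 15.449° = 78.362464
roll angle φ = 21.082° = 0.36795031 rad
x = r_b·(cos φ + φ·sin φ) = 78.362464·(0.93306659 + 0.36795031·0.35970369) = 83.488911
y = r_b·(sin φ − φ·cos φ) = 78.362464·(0.35970369 − 0.36795031·0.93306659) = 1.283699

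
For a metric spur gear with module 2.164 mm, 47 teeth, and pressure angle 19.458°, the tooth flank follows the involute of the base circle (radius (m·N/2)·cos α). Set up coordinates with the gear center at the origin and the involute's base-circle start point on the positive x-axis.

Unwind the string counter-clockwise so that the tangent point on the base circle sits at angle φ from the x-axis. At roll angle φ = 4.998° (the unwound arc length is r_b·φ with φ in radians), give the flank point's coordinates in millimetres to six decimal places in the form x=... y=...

x=48.131606 y=0.010601

pitch radius r_p = m·N/2 = 2.164·47/2 = 50.854000
base radius r_b = r_p·cos α = 50.854000·cos 19.458° = 47.949521
roll angle φ = 4.998° = 0.08723156 rad
x = r_b·(cos φ + φ·sin φ) = 47.949521·(0.99619774 + 0.08723156·0.08712097) = 48.131606
y = r_b·(sin φ − φ·cos φ) = 47.949521·(0.08712097 − 0.08723156·0.99619774) = 0.010601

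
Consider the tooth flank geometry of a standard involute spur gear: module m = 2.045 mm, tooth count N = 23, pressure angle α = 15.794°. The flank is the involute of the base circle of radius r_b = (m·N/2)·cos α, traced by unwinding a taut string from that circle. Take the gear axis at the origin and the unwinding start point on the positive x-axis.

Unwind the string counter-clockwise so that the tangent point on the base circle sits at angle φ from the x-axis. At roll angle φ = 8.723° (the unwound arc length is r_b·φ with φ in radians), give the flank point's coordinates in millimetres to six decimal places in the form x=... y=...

x=22.890376 y=0.026557

pitch radius r_p = m·N/2 = 2.045·23/2 = 23.517500
base radius r_b = r_p·cos α = 23.517500·cos 15.794° = 22.629632
roll angle φ = 8.723° = 0.15224507 rad
x = r_b·(cos φ + φ·sin φ) = 22.629632·(0.98843309 + 0.15224507·0.15165761) = 22.890376
y = r_b·(sin φ − φ·cos φ) = 22.629632·(0.15165761 − 0.15224507·0.98843309) = 0.026557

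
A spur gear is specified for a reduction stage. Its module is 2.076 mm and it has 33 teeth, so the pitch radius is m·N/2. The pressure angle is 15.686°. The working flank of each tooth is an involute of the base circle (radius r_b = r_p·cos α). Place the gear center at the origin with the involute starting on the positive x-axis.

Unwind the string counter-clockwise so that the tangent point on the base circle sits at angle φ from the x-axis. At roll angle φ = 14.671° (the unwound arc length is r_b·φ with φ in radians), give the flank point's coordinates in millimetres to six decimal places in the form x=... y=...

x=34.041767 y=0.183345

pitch radius r_p = m·N/2 = 2.076·33/2 = 34.254000
base radius r_b = r_p·cos α = 34.254000·cos 15.686° = 32.978307
roll angle φ = 14.671° = 0.25605725 rad
x = r_b·(cos φ + φ·sin φ) = 32.978307·(0.96739607 + 0.25605725·0.25326833) = 34.041767
y = r_b·(sin φ − φ·cos φ) = 32.978307·(0.25326833 − 0.25605725·0.96739607) = 0.183345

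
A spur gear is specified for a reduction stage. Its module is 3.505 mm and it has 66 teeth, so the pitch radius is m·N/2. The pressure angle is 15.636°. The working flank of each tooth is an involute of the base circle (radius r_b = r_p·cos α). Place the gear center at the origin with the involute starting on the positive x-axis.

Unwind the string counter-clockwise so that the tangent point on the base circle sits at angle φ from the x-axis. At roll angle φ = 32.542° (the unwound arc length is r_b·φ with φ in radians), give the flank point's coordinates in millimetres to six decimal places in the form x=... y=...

x=127.927012 y=6.585580

pitch radius r_p = m·N/2 = 3.505·66/2 = 115.665000
base radius r_b = r_p·cos α = 115.665000·cos 15.636° = 111.384633
roll angle φ = 32.542° = 0.56796505 rad
x = r_b·(cos φ + φ·sin φ) = 111.384633·(0.84299736 + 0.56796505·0.53791770) = 127.927012
y = r_b·(sin φ − φ·cos φ) = 111.384633·(0.53791770 − 0.56796505·0.84299736) = 6.585580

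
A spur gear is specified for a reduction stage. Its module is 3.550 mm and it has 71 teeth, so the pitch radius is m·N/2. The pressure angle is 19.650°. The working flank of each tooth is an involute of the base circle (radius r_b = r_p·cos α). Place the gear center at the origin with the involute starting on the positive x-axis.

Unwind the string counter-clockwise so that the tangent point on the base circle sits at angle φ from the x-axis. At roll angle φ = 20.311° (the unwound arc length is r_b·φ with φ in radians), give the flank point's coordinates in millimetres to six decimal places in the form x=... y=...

pitch radius r_p = m·N/2 = 3.550·71/2 = 126.025000
base radius r_b = r_p·cos α = 126.025000·cos 19.650° = 118.685853
roll angle φ = 20.311° = 0.35449382 rad
x = r_b·(cos φ + φ·sin φ) = 118.685853·(0.93782231 + 0.35449382·0.34711571) = 125.910580
y = r_b·(sin φ − φ·cos φ) = 118.685853·(0.34711571 − 0.35449382·0.93782231) = 1.740349

x=125.910580 y=1.740349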